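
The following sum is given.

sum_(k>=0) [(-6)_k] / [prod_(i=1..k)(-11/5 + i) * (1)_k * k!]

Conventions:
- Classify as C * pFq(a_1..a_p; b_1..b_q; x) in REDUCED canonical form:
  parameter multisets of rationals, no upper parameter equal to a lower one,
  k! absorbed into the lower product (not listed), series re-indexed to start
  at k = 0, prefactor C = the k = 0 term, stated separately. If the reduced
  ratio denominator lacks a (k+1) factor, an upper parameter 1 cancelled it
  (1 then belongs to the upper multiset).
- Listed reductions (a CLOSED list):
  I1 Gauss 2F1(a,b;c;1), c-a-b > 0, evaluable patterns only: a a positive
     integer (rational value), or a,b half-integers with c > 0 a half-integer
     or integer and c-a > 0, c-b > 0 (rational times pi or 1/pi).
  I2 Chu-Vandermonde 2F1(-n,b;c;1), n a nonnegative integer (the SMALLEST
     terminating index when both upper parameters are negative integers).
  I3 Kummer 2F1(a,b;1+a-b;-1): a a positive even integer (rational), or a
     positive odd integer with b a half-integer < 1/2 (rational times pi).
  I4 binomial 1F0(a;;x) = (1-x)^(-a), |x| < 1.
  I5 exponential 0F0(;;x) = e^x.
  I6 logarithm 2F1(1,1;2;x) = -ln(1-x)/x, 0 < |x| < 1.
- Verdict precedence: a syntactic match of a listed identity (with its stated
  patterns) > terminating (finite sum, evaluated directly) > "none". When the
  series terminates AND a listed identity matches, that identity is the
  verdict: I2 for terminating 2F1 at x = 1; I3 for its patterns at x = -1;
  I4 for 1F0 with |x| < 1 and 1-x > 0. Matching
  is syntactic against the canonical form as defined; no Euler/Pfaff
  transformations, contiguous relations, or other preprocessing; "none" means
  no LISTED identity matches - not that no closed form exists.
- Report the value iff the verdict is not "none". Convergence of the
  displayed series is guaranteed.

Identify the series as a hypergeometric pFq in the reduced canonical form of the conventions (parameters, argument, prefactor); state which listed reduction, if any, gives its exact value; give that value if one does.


The series (x = 1) is 1F2: upper {-6}, lower {-6/5, 1}, prefactor 1. Verdict: terminating - upper parameter -6 makes this a finite sum (last index 6), evaluated exactly. Exact value: 25584587/1181952.

Key step: t_0 being 1, the lower running product (C = 1) is a rising factorial.
Consecutive-term ratio: r(k) = 1 * (k-6) / [(k-6/5) (k+1) (k+1)] ; factor over Q: parameters, x = 1, and C = 1.


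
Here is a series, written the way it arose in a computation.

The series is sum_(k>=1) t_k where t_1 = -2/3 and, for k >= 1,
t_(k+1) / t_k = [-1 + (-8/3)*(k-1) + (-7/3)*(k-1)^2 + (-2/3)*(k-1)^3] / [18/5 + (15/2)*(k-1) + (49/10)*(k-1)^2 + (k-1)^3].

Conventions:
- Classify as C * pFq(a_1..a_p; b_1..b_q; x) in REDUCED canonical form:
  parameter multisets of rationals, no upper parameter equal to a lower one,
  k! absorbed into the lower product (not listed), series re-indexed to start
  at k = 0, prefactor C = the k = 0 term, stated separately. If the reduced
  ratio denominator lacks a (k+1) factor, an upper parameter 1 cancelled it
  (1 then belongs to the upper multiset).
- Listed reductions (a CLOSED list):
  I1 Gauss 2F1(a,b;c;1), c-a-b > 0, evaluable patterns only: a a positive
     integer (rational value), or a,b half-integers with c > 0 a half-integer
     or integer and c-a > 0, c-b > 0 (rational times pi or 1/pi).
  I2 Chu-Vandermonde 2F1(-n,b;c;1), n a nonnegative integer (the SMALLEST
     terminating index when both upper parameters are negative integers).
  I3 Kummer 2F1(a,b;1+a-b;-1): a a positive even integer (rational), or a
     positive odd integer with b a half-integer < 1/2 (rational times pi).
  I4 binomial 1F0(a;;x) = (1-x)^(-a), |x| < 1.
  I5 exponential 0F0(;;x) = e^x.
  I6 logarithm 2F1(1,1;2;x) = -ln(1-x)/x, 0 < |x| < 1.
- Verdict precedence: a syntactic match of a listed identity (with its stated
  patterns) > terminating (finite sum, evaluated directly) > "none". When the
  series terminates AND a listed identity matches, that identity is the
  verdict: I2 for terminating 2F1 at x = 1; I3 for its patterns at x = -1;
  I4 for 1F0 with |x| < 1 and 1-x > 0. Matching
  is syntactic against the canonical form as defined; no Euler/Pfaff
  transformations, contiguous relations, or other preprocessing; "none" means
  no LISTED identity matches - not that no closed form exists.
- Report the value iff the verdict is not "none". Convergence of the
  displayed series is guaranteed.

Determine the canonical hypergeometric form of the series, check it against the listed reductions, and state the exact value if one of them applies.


At argument -2/3: a 2F1 with upper {1, 1}, lower {12/5}, scaled by C = -2/3. Verdict: none. No listed pattern accepts 2F1(1, 1; 12/5; -2/3).

Structural cue: t_0 = -2/3 here, and factor the ratio over Q (C = -2/3, x = -2/3): negated roots = parameters.
Consecutive-term ratio: r(k) = (-2/3) * (k+1) (k+1) / [(k+12/5) (k+1)] - rational in k, leading ratio (-2/3); with t_0 = -2/3, classification follows.


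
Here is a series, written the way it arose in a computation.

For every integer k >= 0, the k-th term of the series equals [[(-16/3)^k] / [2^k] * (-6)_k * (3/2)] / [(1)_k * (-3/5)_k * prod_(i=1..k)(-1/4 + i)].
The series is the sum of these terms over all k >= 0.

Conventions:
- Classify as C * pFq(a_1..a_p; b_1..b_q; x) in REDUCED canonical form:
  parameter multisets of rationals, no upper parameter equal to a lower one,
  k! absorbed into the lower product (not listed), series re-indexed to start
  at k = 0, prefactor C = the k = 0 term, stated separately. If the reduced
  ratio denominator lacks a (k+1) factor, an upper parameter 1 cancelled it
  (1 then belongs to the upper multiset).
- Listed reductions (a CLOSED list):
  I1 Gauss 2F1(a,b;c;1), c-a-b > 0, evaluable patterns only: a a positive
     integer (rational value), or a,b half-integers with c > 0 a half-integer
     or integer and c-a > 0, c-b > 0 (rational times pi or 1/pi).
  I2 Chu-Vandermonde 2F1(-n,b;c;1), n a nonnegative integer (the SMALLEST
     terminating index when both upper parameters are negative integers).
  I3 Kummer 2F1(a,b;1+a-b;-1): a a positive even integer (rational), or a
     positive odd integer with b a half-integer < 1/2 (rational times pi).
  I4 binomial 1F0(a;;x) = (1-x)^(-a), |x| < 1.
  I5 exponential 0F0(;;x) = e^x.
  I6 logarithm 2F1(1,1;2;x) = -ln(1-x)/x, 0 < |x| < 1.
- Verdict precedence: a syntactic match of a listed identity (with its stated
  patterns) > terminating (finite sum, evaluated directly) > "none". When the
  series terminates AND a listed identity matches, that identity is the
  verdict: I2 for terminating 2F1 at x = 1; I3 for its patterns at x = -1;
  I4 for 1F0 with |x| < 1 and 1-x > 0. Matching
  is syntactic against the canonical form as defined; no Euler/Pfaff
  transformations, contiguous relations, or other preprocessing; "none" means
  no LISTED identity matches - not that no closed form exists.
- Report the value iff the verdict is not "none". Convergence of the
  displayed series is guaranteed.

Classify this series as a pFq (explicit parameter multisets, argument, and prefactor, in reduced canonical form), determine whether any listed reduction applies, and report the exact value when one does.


Reduced: x = -8/3, 1F2, upper = {-6}, lower = {-3/5, 3/4}, C = 3/2. Verdict: terminating - the sum ends at index 6 because -6 is a negative integer; exact evaluation follows. Value: -1976874348184811/1733936133006.

Key observation: with t_0 = 3/2, the lower running product (prefactor 3/2) is a rising factorial.
Term ratio: r(k) = (-8/3) * (k-6) / [(k-3/5) (k+3/4) (k+1)] ; factor over Q: parameters, x = (-8/3), and C = 3/2.


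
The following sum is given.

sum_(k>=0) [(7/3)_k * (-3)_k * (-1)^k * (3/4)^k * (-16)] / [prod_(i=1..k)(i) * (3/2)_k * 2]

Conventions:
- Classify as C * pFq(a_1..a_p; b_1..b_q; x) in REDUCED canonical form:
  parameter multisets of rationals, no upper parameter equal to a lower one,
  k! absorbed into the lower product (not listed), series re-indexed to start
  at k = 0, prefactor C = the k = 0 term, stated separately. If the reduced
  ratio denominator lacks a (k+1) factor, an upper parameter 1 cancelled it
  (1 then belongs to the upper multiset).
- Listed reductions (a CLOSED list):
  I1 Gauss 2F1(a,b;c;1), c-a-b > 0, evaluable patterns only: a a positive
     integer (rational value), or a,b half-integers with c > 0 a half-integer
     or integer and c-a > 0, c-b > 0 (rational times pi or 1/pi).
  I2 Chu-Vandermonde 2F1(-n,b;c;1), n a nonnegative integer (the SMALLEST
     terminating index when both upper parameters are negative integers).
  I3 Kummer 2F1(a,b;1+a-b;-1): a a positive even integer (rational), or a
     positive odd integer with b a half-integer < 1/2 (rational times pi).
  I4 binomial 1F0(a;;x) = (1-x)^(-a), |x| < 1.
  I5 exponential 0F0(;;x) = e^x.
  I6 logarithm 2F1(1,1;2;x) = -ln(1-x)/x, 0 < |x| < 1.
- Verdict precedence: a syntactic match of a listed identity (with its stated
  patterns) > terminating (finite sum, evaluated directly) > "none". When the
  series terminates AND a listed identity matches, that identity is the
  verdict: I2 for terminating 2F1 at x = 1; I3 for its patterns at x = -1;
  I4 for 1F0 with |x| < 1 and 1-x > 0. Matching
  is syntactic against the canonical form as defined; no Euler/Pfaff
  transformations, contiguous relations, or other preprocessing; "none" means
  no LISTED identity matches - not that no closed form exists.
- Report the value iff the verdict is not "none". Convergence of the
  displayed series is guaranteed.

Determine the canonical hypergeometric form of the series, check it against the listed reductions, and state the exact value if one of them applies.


At argument -3/4: a 2F1 with upper {-3, 7/3}, lower {3/2}, scaled by C = -8. Verdict: terminating - upper -3 stops the sum at k = 3; the 4 terms are added exactly. Its exact value is -218/3.

Key step: x = (-3/4) and the product of the first k integers (prefactor -8) is k!.
Term ratio: r(k) = (-3/4) * (k-3) (k+7/3) / [(k+3/2) (k+1)] - poly over poly, x = (-3/4) from leading terms; C = -8 at k = 0.


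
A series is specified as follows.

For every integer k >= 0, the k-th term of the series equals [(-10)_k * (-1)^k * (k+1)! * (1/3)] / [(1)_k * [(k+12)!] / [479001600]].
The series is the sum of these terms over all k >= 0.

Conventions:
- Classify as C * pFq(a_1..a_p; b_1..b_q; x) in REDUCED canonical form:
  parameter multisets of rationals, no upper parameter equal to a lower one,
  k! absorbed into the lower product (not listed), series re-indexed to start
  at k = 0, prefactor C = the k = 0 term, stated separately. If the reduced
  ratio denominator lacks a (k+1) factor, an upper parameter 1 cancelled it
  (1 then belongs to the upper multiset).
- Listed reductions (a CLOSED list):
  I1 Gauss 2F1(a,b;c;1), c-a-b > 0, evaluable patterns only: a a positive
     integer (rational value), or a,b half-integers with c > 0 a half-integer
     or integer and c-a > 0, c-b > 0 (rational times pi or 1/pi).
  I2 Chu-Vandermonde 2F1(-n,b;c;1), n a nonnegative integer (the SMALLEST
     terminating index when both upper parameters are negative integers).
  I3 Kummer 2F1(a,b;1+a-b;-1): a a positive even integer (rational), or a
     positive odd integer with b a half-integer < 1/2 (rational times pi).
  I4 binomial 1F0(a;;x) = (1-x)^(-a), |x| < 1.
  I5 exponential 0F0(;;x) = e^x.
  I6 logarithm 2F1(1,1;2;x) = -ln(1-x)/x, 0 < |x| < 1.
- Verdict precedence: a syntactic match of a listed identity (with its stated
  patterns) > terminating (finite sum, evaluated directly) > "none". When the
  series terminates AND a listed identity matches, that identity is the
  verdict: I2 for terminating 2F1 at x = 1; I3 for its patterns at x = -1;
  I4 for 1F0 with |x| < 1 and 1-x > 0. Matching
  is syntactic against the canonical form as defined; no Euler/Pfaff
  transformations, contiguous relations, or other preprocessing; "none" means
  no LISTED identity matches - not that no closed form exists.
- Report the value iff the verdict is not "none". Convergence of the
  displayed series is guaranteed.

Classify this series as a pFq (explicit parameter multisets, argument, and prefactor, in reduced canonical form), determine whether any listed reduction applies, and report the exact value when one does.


Canonical form: C = 1/3 times 2F1 with upper {-10, 2}, lower {13}, x = -1. Verdict: Kummer (I3) matches (x = -1; c = 13 equals 1+a-b for upper {-10, 2}: listed pattern). Sum: 2.

Key observation: x = (-1) and the factorial ratio (prefactor 1/3) (k+a-1)!/(a-1)! is a rising factorial (a)_k.
Adjacent-term ratio: r(k) = (-1) * (k-10) (k+2) / [(k+13) (k+1)] ; factor over Q: parameters, x = (-1), and C = 1/3.


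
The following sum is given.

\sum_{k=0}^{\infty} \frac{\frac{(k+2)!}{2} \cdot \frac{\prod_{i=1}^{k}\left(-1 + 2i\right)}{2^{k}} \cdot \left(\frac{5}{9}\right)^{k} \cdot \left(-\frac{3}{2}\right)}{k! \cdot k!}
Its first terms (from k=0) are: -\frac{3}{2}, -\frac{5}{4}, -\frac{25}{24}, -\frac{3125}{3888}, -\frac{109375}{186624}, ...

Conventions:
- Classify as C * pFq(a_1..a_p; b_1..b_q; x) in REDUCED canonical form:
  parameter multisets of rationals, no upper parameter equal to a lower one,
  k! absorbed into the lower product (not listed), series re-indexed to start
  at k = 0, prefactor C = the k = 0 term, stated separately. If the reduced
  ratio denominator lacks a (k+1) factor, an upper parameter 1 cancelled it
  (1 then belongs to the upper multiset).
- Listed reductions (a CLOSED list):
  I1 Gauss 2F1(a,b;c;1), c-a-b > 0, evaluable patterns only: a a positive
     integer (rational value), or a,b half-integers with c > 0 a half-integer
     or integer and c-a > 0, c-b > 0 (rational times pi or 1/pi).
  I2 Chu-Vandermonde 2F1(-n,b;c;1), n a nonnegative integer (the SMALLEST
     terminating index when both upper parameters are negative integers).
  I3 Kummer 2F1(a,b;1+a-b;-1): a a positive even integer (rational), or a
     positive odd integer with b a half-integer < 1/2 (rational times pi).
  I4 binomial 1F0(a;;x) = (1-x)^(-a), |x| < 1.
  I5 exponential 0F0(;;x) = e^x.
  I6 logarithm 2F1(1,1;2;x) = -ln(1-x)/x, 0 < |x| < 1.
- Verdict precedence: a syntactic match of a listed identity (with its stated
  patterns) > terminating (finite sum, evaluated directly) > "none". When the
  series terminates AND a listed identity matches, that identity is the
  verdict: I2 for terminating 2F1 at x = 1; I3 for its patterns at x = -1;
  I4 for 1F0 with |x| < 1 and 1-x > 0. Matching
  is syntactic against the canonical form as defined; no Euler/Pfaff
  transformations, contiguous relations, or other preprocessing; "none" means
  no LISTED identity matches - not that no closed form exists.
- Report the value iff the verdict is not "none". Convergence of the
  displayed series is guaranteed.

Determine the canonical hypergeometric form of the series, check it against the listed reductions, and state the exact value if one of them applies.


This is -\frac{3}{2} * 2F1(\frac{1}{2}, 3; 1; \frac{5}{9}) in reduced canonical form. Verdict: no listed reduction: x = \frac{5}{9} and upper {\frac{1}{2}, 3} fail every I1-I6 pattern.

Key step: from the first term -\frac{3}{2}: the odd product 1*3*...*(2k-1) (C = -3/2, x = 5/9) is 2^k (1/2)_k.
Consecutive-term ratio: r(k) = \frac{5}{9} * (k+\frac{1}{2}) (k+3) / [(k+1) (k+1)] ; factor over Q: parameters, x = \frac{5}{9}, and C = -\frac{3}{2}.


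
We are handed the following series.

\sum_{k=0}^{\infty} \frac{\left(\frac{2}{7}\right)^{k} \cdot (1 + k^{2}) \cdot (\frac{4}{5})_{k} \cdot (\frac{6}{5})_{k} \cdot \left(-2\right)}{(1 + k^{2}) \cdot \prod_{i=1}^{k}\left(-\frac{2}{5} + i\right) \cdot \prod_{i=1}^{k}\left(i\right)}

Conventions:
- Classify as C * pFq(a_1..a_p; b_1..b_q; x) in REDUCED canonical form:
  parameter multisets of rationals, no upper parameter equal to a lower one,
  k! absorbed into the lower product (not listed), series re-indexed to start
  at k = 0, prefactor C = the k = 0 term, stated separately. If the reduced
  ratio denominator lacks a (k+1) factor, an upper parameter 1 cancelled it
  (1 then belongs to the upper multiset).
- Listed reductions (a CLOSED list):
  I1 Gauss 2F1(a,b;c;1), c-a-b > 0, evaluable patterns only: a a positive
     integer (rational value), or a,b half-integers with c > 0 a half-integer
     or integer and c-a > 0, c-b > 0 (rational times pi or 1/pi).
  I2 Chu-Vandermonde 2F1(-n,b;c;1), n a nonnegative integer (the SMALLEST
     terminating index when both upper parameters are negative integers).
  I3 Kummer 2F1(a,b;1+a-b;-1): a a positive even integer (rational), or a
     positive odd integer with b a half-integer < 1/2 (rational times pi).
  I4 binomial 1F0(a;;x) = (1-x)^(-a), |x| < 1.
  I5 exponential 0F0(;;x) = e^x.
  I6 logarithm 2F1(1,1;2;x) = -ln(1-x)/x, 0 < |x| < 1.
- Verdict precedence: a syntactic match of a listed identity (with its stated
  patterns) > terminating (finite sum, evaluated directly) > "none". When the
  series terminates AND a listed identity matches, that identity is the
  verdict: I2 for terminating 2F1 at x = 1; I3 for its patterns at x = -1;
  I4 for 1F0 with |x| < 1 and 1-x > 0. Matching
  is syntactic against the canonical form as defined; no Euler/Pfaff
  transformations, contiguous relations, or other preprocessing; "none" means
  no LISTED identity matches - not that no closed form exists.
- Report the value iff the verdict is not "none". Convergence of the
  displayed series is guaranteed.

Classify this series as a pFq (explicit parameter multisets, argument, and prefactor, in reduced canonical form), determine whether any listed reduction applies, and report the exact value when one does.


Canonical form: C = -2 times 2F1 with upper {\frac{4}{5}, \frac{6}{5}}, lower {\frac{3}{5}}, x = \frac{2}{7}. Verdict: none - at argument \frac{2}{7} the multisets {\frac{4}{5}, \frac{6}{5}} ; {\frac{3}{5}} match no listed identity.

Key observation: with t_0 = -2, the lower running product (C = -2) is a rising factorial.
Ratio: r(k) = \frac{2}{7} * (k+\frac{4}{5}) (k+\frac{6}{5}) / [(k+\frac{3}{5}) (k+1)] - rational in k. x = \frac{2}{7}; t_0 = -2; negate the roots.


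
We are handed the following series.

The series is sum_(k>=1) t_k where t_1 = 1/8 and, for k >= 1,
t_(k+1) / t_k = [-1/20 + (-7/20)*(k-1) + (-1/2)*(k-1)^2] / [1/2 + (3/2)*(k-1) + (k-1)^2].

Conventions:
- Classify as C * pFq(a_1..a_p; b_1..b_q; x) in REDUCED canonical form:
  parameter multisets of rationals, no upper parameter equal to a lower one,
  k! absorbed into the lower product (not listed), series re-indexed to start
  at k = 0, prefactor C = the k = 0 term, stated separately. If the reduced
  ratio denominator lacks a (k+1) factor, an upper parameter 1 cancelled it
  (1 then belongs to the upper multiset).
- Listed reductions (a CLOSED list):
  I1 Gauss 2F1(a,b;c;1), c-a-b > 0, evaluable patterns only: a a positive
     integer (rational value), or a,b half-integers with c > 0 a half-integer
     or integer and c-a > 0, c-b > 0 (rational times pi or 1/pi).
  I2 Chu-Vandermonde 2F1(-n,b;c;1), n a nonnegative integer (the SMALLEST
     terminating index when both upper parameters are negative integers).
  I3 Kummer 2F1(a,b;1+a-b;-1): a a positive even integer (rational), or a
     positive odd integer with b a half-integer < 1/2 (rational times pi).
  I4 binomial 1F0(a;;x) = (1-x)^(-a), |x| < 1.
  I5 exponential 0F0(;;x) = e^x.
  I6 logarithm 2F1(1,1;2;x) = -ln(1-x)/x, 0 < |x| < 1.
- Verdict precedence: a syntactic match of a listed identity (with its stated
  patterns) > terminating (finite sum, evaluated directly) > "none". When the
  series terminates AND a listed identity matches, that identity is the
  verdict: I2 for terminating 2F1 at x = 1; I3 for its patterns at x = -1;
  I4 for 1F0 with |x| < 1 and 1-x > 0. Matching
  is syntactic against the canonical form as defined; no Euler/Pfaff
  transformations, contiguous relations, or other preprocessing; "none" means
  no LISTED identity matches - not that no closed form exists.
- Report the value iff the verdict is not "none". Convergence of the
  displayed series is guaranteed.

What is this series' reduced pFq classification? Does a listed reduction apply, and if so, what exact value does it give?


First insight: x = (-1/2) and cancel k + 1/2 from the displayed ratio first; then prefactor 1/8.
Ratio: r(k) = (-1/2) * (k+1/5) / [(k+1)] ; factor over Q: parameters, x = (-1/2), and C = 1/8.

Reduced: x = -1/2, 1F0, upper = {1/5}, lower = {-}, C = 1/8. Verdict: binomial (I4) fires (the 1F0 binomial series: exponent -1/5, x = -1/2). Value: (1/8) * (3/2)^(-1/5).


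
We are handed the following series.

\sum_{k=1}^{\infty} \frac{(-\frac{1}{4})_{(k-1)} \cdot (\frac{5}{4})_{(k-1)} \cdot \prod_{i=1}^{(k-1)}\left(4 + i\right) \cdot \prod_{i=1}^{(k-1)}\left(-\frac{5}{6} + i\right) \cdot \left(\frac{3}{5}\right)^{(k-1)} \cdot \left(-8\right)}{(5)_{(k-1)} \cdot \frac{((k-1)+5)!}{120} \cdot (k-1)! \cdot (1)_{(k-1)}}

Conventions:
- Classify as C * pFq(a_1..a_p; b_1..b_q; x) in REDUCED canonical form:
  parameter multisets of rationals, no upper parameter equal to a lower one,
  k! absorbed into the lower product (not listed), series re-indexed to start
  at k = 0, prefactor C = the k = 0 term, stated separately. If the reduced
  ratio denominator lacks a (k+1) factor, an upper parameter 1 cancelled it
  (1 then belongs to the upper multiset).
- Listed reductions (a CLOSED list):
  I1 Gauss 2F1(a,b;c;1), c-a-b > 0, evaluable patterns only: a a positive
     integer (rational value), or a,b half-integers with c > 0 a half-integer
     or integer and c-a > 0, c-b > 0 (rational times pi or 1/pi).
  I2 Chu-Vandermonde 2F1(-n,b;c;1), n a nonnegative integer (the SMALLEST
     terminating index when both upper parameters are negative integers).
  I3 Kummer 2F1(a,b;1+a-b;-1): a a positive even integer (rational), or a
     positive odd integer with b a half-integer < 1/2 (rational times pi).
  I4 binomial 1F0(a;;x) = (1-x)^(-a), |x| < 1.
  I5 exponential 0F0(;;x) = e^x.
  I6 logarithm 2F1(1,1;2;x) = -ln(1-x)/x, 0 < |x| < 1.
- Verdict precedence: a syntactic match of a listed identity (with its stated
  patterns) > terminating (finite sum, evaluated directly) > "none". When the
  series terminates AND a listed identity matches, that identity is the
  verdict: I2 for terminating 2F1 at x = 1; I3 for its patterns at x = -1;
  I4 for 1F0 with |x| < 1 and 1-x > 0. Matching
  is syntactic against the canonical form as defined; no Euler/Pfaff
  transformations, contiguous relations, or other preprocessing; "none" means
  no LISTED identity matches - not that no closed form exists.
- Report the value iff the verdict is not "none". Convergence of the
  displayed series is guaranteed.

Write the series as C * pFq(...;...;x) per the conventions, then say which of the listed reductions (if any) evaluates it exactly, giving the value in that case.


At argument \frac{3}{5}: a 3F2 with upper {-\frac{1}{4}, \frac{1}{6}, \frac{5}{4}}, lower {1, 6}, scaled by C = -8. Verdict: none. A 3F2 with upper {-\frac{1}{4}, \frac{1}{6}, \frac{5}{4}} fits none of I1-I6 at x = \frac{3}{5}; the sum runs forever.

Key step: t_0 = -8 here, and the parameter 5 appears in both the upper and lower lists and cancels.
Step ratio: r(k) = \frac{3}{5} * (k-\frac{1}{4}) (k+\frac{1}{6}) (k+\frac{5}{4}) / [(k+1) (k+6) (k+1)] - rational in k, leading ratio \frac{3}{5}; with t_0 = -8, classification follows.


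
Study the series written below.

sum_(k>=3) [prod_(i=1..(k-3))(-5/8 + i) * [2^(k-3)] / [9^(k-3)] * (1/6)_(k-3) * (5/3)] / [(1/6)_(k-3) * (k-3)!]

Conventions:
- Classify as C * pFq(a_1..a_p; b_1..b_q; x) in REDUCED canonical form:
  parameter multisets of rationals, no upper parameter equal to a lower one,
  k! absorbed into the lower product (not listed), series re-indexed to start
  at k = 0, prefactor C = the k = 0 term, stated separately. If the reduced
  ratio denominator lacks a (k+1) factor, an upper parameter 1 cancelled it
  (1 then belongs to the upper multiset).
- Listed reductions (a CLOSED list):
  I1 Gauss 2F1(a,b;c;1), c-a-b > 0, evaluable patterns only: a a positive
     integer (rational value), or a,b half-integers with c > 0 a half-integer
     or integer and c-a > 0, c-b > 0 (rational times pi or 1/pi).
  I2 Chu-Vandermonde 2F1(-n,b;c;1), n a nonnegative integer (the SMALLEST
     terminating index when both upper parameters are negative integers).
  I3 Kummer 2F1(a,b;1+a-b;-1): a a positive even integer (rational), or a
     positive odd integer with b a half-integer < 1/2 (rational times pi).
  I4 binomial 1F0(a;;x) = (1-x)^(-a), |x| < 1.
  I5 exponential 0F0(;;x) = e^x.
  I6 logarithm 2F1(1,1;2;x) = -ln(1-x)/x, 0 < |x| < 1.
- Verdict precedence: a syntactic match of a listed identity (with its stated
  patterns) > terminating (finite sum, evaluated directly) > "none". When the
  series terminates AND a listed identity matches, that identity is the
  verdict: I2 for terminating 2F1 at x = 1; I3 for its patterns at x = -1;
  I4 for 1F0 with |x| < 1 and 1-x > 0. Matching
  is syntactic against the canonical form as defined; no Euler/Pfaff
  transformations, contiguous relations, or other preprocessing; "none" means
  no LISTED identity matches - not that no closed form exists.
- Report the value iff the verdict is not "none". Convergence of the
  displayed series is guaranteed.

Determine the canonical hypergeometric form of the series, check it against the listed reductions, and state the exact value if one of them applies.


With C = 5/3: the canonical form is 1F0(3/8; -; 2/9). Verdict: this is binomial (I4) (the 1F0 binomial series: exponent -3/8, x = 2/9). Value: (5/3) * (7/9)^(-3/8).

Key observation: t_0 being 5/3, the parameter 1/6 appears in both the upper and lower lists and cancels.
Term ratio: r(k) = (2/9) * (k+3/8) / [(k+1)] - rational; roots negated = parameters, x = (2/9), C = 5/3.


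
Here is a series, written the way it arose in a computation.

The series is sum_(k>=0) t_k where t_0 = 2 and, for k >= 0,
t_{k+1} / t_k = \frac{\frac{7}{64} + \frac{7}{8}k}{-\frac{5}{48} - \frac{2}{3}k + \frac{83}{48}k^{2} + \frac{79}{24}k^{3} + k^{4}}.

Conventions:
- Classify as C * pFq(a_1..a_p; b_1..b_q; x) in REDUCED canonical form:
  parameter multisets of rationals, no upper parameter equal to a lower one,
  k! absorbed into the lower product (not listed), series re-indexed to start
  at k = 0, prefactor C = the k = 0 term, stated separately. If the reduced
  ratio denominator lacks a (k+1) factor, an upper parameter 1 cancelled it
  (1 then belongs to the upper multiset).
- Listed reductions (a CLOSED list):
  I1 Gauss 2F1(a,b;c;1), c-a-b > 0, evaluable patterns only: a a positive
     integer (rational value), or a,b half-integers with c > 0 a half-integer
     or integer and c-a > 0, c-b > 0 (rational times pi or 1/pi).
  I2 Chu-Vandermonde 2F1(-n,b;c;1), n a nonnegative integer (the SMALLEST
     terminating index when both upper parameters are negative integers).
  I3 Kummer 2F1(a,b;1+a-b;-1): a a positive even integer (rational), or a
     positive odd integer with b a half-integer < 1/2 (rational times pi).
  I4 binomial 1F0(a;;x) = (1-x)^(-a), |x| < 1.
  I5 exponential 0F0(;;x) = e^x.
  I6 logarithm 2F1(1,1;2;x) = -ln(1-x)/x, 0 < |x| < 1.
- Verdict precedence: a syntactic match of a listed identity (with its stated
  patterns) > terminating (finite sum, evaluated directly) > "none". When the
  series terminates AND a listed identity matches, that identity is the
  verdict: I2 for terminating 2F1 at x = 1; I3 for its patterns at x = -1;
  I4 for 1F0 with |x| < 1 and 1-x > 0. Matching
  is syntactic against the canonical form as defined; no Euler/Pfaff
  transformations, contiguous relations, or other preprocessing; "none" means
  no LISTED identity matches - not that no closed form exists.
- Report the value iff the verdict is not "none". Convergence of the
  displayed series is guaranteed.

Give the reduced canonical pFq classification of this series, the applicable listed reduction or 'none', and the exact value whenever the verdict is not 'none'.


Reduced: x = \frac{7}{8}, 0F2, upper = {-}, lower = {-\frac{1}{3}, \frac{5}{2}}, C = 2. Verdict: none. No listed pattern accepts 0F2(-; -\frac{1}{3}, \frac{5}{2}; \frac{7}{8}).

Key step: x = \frac{7}{8} and the parameter 1/8 appears in both the upper and lower lists and cancels.
Adjacent-term ratio: r(k) = \frac{7}{8} * 1 / [(k-\frac{1}{3}) (k+\frac{5}{2}) (k+1)] - rational; roots negated = parameters, x = \frac{7}{8}, C = 2.


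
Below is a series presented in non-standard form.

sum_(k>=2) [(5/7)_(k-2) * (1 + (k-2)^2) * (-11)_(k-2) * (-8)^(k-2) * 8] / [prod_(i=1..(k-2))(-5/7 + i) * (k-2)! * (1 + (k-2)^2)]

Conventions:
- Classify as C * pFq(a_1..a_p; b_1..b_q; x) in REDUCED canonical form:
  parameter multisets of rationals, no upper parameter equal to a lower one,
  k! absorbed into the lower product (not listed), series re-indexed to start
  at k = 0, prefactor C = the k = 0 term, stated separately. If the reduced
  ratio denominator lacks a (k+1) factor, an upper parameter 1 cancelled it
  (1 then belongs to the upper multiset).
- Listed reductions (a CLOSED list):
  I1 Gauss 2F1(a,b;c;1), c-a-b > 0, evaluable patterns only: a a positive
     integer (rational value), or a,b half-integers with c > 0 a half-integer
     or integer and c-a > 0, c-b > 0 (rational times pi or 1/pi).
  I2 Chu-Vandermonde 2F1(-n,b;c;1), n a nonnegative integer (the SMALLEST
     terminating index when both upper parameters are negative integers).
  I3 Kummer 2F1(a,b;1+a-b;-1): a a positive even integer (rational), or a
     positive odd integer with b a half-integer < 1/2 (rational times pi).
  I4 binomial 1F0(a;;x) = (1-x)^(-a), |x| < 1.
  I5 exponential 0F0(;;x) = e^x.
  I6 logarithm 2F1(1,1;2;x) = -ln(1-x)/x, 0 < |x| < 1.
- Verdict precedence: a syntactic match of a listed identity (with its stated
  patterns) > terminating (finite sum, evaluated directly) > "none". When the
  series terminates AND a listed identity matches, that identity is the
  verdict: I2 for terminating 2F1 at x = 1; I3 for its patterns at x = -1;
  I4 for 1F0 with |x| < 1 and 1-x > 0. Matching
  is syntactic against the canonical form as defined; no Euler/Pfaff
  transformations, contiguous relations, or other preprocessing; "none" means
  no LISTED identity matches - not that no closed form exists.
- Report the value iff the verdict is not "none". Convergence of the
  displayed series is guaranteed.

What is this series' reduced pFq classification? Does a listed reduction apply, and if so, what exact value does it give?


This is 8 * 2F1(-11, 5/7; 2/7; -8) in reduced canonical form. Verdict: terminating. With -11 upstairs the series is a 12-term polynomial sum; evaluated term by term. Value: 2069248835539854472/1258629.

Key observation: t_0 = 8 here, and striking the common factor k^2 + 1 reduces the term (C = 8, x = -8).
Adjacent-term ratio: r(k) = (-8) * (k-11) (k+5/7) / [(k+2/7) (k+1)] - rational in k, leading ratio (-8); with t_0 = 8, classification follows.


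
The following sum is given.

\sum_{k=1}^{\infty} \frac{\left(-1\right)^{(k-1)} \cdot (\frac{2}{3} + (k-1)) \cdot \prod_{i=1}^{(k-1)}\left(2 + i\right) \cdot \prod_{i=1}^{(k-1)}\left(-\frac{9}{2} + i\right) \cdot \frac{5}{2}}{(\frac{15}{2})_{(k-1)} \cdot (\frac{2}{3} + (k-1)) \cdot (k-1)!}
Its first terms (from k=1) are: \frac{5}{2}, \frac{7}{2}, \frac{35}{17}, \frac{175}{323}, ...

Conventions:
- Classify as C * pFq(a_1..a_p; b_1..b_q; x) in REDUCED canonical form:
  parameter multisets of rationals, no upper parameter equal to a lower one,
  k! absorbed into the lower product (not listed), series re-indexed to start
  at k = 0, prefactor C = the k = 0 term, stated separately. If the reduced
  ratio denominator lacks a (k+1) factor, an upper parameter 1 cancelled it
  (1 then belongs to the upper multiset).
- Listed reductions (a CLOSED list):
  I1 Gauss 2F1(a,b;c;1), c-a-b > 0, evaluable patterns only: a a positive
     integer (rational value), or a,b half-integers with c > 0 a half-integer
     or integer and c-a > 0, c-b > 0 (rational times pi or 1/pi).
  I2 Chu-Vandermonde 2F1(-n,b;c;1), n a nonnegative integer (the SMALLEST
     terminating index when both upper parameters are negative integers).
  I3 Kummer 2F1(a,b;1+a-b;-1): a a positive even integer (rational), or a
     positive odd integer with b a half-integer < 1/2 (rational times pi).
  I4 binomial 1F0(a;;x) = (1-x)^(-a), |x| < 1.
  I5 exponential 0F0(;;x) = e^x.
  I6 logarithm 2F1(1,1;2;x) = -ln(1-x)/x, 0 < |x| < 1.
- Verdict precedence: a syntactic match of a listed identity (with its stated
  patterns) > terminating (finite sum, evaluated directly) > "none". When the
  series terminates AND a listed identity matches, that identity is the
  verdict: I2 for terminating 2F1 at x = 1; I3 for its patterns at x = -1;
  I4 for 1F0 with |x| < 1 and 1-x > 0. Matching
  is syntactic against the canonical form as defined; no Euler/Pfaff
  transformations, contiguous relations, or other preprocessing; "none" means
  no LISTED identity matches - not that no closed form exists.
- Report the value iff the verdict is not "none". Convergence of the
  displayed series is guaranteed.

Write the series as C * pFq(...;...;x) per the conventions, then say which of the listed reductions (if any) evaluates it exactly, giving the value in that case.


This is \frac{5}{2} * 2F1(-\frac{7}{2}, 3; \frac{15}{2}; -1) in reduced canonical form. Verdict: the Kummer evaluation I3 matches (x = -1; c = \frac{15}{2} equals 1+a-b for upper {-\frac{7}{2}, 3}: listed pattern). Exact value: \frac{45045}{16384} \cdot \pi.

Key observation: with t_0 = \frac{5}{2}, the factor k + 2/3 cancels (top and bottom), leaving C = 5/2.
Ratio: r(k) = -1 * (k-\frac{7}{2}) (k+3) / [(k+\frac{15}{2}) (k+1)] - rational; roots negated = parameters, x = -1, C = \frac{5}{2}.


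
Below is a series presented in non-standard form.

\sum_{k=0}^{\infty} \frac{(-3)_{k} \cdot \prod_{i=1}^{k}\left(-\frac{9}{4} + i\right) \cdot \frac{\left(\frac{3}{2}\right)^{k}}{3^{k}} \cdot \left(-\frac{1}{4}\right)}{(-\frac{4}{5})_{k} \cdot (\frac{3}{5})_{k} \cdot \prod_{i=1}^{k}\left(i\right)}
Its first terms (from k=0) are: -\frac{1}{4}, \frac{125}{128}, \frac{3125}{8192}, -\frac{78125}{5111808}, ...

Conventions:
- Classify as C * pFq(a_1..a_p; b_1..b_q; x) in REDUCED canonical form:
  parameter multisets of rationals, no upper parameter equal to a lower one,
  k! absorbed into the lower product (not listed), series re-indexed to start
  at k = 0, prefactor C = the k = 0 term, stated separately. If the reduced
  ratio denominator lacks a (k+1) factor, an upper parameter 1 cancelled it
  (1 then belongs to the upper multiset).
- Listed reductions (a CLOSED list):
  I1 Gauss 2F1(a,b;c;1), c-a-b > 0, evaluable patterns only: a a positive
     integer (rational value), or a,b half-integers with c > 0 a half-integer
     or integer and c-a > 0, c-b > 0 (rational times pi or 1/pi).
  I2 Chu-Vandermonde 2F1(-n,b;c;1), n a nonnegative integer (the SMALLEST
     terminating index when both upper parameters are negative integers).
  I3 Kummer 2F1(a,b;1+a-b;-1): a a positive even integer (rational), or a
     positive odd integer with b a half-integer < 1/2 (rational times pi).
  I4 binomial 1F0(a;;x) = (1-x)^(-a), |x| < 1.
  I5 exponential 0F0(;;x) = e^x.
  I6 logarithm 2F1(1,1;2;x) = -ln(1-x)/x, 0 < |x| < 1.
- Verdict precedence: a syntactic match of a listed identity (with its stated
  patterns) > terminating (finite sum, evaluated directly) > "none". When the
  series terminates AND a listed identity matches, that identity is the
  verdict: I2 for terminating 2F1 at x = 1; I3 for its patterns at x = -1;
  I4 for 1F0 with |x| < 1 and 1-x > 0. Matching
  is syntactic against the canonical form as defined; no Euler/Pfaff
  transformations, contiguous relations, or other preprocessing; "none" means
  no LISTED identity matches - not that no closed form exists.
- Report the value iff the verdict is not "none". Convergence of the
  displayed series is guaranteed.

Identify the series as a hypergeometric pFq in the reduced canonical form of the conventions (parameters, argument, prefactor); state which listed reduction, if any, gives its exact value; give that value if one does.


Key observation: with t_0 = -\frac{1}{4}, the product of the first k integers (C = -1/4, x = 1/2) is k!.
Ratio: r(k) = \frac{1}{2} * (k-3) (k-\frac{5}{4}) / [(k-\frac{4}{5}) (k+\frac{3}{5}) (k+1)] - rational in k, leading ratio \frac{1}{2}; with t_0 = -\frac{1}{4}, classification follows.

Prefactor -\frac{1}{4}, argument \frac{1}{2}: 2F2 with upper {-3, -\frac{5}{4}} over lower {-\frac{4}{5}, \frac{3}{5}}. Verdict: terminating at k = 3: the factor (-3)_k kills every later term; summing the 4 survivors is exact. Hence: \frac{5585923}{5111808}.


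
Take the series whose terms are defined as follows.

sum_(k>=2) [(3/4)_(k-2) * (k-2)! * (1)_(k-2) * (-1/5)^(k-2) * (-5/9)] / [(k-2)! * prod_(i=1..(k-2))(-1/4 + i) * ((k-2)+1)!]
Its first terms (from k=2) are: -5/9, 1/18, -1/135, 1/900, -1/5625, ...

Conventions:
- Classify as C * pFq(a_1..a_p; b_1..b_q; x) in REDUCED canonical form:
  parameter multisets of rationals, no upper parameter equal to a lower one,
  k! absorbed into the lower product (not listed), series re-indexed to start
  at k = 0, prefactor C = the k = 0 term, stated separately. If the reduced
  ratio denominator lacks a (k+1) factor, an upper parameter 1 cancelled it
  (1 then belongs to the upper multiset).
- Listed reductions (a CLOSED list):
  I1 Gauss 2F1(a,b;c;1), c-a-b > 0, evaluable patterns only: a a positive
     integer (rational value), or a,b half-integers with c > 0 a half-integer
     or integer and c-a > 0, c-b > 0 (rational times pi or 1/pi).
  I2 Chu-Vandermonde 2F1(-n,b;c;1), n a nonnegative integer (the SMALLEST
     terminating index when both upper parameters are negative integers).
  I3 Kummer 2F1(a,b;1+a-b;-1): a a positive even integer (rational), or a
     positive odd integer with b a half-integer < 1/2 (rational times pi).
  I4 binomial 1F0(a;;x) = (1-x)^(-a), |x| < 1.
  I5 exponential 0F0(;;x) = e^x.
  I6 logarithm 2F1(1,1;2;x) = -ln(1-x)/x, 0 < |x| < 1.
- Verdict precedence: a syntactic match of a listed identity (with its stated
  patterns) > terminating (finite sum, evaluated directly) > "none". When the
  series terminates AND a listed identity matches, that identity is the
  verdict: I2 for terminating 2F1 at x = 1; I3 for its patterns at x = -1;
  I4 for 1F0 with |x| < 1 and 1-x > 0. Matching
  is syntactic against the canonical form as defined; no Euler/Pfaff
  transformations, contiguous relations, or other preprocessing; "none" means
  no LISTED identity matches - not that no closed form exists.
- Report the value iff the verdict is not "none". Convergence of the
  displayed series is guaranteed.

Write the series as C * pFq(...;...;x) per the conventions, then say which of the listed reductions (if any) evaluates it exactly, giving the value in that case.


x = -1/5 here; the reduced form reads 2F1, upper {1, 1}, lower {2}, C = -5/9. Verdict: logarithm (I6) fires (the logarithm: parameters (1,1;2), x = -1/5). Value: (-25/9) * ln(6/5).

The tell: t_0 = -5/9 here, and the denominator's factorial ratio (prefactor -5/9) is a lower Pochhammer.
Term ratio: r(k) = (-1/5) * (k+1) (k+1) / [(k+2) (k+1)] - rational in k. x = (-1/5); t_0 = -5/9; negate the roots.


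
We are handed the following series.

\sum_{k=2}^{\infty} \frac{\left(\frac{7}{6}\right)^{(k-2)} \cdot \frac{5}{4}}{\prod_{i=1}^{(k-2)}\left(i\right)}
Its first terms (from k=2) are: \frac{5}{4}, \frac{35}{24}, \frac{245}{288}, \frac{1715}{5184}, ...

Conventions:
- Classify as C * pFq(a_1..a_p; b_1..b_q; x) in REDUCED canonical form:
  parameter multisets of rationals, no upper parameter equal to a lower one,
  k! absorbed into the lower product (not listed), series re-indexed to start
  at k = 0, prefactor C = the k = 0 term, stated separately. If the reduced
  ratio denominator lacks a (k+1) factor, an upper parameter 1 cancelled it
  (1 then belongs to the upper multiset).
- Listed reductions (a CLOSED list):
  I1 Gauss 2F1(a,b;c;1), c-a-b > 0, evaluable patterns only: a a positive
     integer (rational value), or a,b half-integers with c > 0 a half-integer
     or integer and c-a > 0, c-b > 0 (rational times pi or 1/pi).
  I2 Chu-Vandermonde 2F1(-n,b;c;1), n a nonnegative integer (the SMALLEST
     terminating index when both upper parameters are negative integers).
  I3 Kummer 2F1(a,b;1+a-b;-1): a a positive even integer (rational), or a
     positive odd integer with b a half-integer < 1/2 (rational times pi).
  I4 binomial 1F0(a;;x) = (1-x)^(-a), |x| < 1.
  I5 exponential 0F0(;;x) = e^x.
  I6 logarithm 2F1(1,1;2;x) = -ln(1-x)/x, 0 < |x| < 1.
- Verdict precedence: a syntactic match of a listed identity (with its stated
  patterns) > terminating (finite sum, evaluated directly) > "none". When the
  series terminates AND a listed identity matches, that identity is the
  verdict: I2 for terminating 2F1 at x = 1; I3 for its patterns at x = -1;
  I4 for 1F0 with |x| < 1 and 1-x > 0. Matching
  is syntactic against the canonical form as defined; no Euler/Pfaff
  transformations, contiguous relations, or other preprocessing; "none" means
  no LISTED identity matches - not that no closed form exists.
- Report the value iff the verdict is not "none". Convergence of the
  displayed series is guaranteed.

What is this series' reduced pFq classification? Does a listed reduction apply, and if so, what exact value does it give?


At argument \frac{7}{6}: a 0F0 with upper {-}, lower {-}, scaled by C = \frac{5}{4}. Verdict: this is exponential (I5) (the 0F0 exponential series at x = \frac{7}{6}). Value: \frac{5}{4} \cdot e^{\frac{7}{6}}.

Key step: x = \frac{7}{6} and the product of the first k integers (C = 5/4) is k!.
Consecutive-term ratio: r(k) = \frac{7}{6} * 1 / [(k+1)] - rational in k, leading ratio \frac{7}{6}; with t_0 = \frac{5}{4}, classification follows.
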